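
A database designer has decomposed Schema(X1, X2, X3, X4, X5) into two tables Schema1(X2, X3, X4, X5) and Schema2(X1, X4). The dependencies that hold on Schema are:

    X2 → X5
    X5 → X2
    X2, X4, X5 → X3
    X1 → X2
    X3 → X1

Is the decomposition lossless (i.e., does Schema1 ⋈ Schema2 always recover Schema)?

No

Common attributes: Schema1 ∩ Schema2 = {X4}.
No dependency enlarges {X4}, so (X4)⁺ = {X4}.
The closure contains neither all of Schema1 = {X2, X3, X4, X5} nor all of Schema2 = {X1, X4}, so the common attributes are not a superkey of either fragment. The join is lossy.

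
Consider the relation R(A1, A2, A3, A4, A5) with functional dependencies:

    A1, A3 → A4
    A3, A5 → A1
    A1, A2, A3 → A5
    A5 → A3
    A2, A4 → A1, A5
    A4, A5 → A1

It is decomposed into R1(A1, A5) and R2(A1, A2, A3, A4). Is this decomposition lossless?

No

Common attributes: R1 ∩ R2 = {A1}.
No dependency enlarges {A1}, so (A1)⁺ = {A1}.
The closure contains neither all of R1 = {A1, A5} nor all of R2 = {A1, A2, A3, A4}, so the common attributes are not a superkey of either fragment. The join is lossy.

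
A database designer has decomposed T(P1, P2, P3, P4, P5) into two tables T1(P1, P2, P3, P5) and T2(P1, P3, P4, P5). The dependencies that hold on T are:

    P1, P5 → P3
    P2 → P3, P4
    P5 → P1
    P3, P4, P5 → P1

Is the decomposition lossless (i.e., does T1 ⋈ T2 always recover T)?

No

Common attributes: T1 ∩ T2 = {P1, P3, P5}.
No dependency enlarges {P1, P3, P5}, so (P1, P3, P5)⁺ = {P1, P3, P5}.
The closure contains neither all of T1 = {P1, P2, P3, P5} nor all of T2 = {P1, P3, P4, P5}, so the common attributes are not a superkey of either fragment. The join is lossy.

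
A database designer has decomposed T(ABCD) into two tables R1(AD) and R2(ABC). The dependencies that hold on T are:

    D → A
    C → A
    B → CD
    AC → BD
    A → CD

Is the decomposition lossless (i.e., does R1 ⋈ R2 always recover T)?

Common attributes: R1 ∩ R2 = {A}.
Closure of {A}: A → CD applies, adding CD; AC → BD applies, adding B. So (A)⁺ = {ABCD}.
This closure contains every attribute of R1, so R1 ∩ R2 → R1. The join is lossless.

Yes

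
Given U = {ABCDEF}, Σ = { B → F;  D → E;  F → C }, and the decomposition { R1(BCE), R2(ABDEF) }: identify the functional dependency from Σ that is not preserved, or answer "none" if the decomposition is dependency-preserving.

F → C

Check F → C: no single fragment contains all of {CF}, and the restricted closure of {F} across the fragments never reaches {C}.
B → F is preserved.
D → E is preserved.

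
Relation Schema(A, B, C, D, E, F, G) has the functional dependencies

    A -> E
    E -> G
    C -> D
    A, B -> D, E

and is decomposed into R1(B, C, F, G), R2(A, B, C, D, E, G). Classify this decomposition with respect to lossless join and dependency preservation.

Lossless test: (B, C, G)⁺ = {B, C, D, G}, which is a superkey of neither fragment — lossy.
Dependency preservation: every FD's attributes lie within a single fragment, so each can be enforced locally — preserved.

lossy but dependency-preserving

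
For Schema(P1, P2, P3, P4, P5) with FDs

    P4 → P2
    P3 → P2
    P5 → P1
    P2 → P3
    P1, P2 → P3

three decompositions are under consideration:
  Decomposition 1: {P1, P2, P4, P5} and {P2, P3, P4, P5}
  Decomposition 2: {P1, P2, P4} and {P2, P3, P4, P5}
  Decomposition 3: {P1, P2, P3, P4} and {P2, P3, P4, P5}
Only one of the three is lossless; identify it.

Decomposition 1

Decomposition 1: common = {P2, P4, P5}, closure = {P1, P2, P3, P4, P5} → lossless.
Decomposition 2: common = {P2, P4}, closure = {P2, P3, P4} → lossy.
Decomposition 3: common = {P2, P3, P4}, closure = {P2, P3, P4} → lossy.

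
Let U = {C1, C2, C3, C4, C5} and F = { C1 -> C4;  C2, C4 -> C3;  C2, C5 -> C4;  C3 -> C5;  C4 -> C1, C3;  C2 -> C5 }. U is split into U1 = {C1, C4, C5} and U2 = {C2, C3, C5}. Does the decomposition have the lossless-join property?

No

Common attributes: U1 ∩ U2 = {C5}.
No dependency enlarges {C5}, so (C5)⁺ = {C5}.
The closure contains neither all of U1 = {C1, C4, C5} nor all of U2 = {C2, C3, C5}, so the common attributes are not a superkey of either fragment. The join is lossy.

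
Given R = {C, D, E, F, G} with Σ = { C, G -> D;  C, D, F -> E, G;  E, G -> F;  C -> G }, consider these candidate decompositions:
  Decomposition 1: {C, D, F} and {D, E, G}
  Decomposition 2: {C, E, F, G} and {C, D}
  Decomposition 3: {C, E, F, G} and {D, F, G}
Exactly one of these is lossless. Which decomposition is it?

Decomposition 1: common = {D}, closure = {D} → lossy.
Decomposition 2: common = {C}, closure = {C, D, G} → lossless.
Decomposition 3: common = {F, G}, closure = {F, G} → lossy.

Decomposition 2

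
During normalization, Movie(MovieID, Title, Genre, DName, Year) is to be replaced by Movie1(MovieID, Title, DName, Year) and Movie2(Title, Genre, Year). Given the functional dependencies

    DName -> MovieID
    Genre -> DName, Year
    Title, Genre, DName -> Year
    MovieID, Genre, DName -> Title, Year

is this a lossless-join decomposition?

Common attributes: Movie1 ∩ Movie2 = {Title, Year}.
No dependency enlarges {Title, Year}, so (Title, Year)⁺ = {Title, Year}.
The closure contains neither all of Movie1 = {MovieID, Title, DName, Year} nor all of Movie2 = {Title, Genre, Year}, so the common attributes are not a superkey of either fragment. The join is lossy.

No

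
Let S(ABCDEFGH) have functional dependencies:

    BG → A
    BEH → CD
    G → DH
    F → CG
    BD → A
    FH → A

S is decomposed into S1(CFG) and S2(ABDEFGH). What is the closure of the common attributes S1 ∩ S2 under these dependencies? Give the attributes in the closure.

S1 ∩ S2 = {FG}.
G → DH applies, adding DH
F → CG applies, adding C
FH → A applies, adding A
Closure: {ACDFGH}.

ACDFGH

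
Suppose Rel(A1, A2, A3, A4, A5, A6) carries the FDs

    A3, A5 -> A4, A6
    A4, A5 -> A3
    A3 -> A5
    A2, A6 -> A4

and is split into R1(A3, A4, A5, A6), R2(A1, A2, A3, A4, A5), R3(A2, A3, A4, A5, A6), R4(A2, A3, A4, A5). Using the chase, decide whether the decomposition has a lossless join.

Chase test. Columns are A1, A2, A3, A4, A5, A6; row i has aⱼ where attribute j ∈ Ri, else bᵢⱼ.
Initial tableau (one row per fragment):
  row 1: b11 b12 a3 a4 a5 a6
  row 2: a1 a2 a3 a4 a5 b26
  row 3: b31 a2 a3 a4 a5 a6
  row 4: b41 a2 a3 a4 a5 b46
Rows 1 and 2 agree on A3, A5; apply A3, A5→A4, A6 and equate their A4, A6 entries.
Rows 1 and 4 agree on A3, A5; apply A3, A5→A4, A6 and equate their A4, A6 entries.
Row 2 is now all distinguished symbols — the join is lossless.

Yes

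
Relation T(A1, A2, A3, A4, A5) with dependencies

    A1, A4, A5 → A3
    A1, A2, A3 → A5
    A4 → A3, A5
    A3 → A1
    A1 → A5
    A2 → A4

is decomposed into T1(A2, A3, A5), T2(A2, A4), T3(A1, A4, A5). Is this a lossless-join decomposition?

Chase test. Columns are A1, A2, A3, A4, A5; row i has aⱼ where attribute j ∈ Ti, else bᵢⱼ.
Initial tableau (one row per fragment):
  row 1: b11 a2 a3 b14 a5
  row 2: b21 a2 b23 a4 b25
  row 3: a1 b32 b33 a4 a5
Rows 2 and 3 agree on A4; apply A4→A3, A5 and equate their A3, A5 entries.
Rows 2 and 3 agree on A3; apply A3→A1 and equate their A1 entries.
Rows 1 and 2 agree on A2; apply A2→A4 and equate their A4 entries.
Rows 1 and 2 agree on A4; apply A4→A3, A5 and equate their A3, A5 entries.
Rows 1 and 2 agree on A3; apply A3→A1 and equate their A1 entries.
Row 1 is now all distinguished symbols — the join is lossless.

Yes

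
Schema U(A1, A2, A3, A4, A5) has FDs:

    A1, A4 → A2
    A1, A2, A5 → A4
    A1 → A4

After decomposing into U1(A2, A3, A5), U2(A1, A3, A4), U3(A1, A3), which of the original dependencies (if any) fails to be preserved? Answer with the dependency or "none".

A1, A4 → A2

Check A1, A4 → A2: no single fragment contains all of {A1, A2, A4}, and the restricted closure of {A1, A4} across the fragments never reaches {A2}.
A1, A2, A5 → A4 is preserved.
A1 → A4 is preserved.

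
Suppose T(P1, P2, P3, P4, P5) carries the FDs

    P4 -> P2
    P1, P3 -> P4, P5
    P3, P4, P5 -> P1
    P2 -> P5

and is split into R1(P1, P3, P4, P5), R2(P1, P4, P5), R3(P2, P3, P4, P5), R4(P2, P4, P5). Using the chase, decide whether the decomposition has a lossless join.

Chase test. Columns are P1, P2, P3, P4, P5; row i has aⱼ where attribute j ∈ Ri, else bᵢⱼ.
Initial tableau (one row per fragment):
  row 1: a1 b12 a3 a4 a5
  row 2: a1 b22 b23 a4 a5
  row 3: b31 a2 a3 a4 a5
  row 4: b41 a2 b43 a4 a5
Rows 1 and 2 agree on P4; apply P4→P2 and equate their P2 entries.
Rows 1 and 3 agree on P4; apply P4→P2 and equate their P2 entries.
Rows 1 and 3 agree on P3, P4, P5; apply P3, P4, P5→P1 and equate their P1 entries.
Row 1 is now all distinguished symbols — the join is lossless.

Yes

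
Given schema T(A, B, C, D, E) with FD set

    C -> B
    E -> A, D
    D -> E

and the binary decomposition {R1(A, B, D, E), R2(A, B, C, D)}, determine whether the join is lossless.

Yes

Common attributes: R1 ∩ R2 = {A, B, D}.
Closure of {A, B, D}: D → E applies, adding E. So (A, B, D)⁺ = {A, B, D, E}.
This closure contains every attribute of R1, so R1 ∩ R2 → R1. The join is lossless.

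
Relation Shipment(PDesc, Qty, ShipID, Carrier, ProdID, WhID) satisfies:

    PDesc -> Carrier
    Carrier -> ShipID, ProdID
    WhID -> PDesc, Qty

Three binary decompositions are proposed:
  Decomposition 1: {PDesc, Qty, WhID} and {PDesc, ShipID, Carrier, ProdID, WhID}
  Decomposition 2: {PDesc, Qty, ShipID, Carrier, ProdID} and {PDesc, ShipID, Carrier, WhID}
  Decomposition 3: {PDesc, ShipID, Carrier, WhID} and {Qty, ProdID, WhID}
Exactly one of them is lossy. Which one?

Decomposition 2

Decomposition 1: common = {PDesc, WhID}, closure = {PDesc, Qty, ShipID, Carrier, ProdID, WhID} → lossless.
Decomposition 2: common = {PDesc, ShipID, Carrier}, closure = {PDesc, ShipID, Carrier, ProdID} → lossy.
Decomposition 3: common = {WhID}, closure = {PDesc, Qty, ShipID, Carrier, ProdID, WhID} → lossless.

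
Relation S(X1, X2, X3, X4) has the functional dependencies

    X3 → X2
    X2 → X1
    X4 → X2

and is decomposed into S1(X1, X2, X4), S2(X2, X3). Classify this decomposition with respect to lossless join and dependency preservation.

lossy but dependency-preserving

Lossless test: (X2)⁺ = {X1, X2}, which is a superkey of neither fragment — lossy.
Dependency preservation: every FD's attributes lie within a single fragment, so each can be enforced locally — preserved.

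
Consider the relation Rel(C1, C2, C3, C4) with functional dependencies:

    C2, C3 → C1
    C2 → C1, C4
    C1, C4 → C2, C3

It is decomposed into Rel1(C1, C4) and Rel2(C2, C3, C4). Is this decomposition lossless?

No

Common attributes: Rel1 ∩ Rel2 = {C4}.
No dependency enlarges {C4}, so (C4)⁺ = {C4}.
The closure contains neither all of Rel1 = {C1, C4} nor all of Rel2 = {C2, C3, C4}, so the common attributes are not a superkey of either fragment. The join is lossy.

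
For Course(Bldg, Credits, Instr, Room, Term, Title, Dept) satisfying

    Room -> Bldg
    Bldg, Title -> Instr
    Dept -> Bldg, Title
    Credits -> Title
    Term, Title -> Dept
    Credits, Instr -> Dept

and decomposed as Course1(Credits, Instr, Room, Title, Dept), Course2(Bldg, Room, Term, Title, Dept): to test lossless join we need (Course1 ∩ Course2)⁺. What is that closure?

Course1 ∩ Course2 = {Room, Title, Dept}.
Room → Bldg applies, adding Bldg
Bldg, Title → Instr applies, adding Instr
Closure: {Bldg, Instr, Room, Title, Dept}.

Bldg, Instr, Room, Title, Dept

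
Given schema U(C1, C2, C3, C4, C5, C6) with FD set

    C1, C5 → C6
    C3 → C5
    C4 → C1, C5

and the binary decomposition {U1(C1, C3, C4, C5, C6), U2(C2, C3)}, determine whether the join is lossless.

Common attributes: U1 ∩ U2 = {C3}.
Closure of {C3}: C3 → C5 applies, adding C5. So (C3)⁺ = {C3, C5}.
The closure contains neither all of U1 = {C1, C3, C4, C5, C6} nor all of U2 = {C2, C3}, so the common attributes are not a superkey of either fragment. The join is lossy.

No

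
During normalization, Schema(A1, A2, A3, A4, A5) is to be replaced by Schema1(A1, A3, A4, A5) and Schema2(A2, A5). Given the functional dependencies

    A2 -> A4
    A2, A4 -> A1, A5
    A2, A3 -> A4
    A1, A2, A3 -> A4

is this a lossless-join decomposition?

No

Common attributes: Schema1 ∩ Schema2 = {A5}.
No dependency enlarges {A5}, so (A5)⁺ = {A5}.
The closure contains neither all of Schema1 = {A1, A3, A4, A5} nor all of Schema2 = {A2, A5}, so the common attributes are not a superkey of either fragment. The join is lossy.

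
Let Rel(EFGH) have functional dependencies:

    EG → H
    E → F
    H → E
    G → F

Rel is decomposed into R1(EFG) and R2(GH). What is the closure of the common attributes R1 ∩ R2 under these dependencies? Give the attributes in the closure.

R1 ∩ R2 = {G}.
G → F applies, adding F
Closure: {FG}.

FG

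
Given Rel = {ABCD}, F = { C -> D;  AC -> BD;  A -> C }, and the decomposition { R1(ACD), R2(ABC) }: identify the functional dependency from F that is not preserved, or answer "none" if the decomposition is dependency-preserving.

C → D lies within R1.
AC → BD: restricted closure across fragments reaches BD.
A → C lies within R1.
Every dependency is enforceable on the fragments, so the decomposition is dependency-preserving.

none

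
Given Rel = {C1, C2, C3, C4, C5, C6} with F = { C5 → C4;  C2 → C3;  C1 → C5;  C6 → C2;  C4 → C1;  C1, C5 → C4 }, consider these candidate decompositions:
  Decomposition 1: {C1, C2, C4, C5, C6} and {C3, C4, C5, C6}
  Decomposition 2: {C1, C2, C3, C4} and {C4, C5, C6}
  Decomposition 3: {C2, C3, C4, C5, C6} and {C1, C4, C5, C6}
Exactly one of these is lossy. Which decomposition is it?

Decomposition 2

Decomposition 1: common = {C4, C5, C6}, closure = {C1, C2, C3, C4, C5, C6} → lossless.
Decomposition 2: common = {C4}, closure = {C1, C4, C5} → lossy.
Decomposition 3: common = {C4, C5, C6}, closure = {C1, C2, C3, C4, C5, C6} → lossless.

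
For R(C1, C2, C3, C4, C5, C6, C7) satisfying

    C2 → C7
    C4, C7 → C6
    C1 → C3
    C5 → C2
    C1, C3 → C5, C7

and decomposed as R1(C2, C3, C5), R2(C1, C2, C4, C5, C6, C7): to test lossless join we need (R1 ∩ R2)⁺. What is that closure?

C2, C5, C7

R1 ∩ R2 = {C2, C5}.
C2 → C7 applies, adding C7
Closure: {C2, C5, C7}.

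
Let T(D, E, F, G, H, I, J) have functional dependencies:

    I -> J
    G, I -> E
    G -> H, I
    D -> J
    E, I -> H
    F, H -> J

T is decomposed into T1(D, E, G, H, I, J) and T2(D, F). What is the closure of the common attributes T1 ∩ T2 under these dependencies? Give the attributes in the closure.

T1 ∩ T2 = {D}.
D → J applies, adding J
Closure: {D, J}.

D, J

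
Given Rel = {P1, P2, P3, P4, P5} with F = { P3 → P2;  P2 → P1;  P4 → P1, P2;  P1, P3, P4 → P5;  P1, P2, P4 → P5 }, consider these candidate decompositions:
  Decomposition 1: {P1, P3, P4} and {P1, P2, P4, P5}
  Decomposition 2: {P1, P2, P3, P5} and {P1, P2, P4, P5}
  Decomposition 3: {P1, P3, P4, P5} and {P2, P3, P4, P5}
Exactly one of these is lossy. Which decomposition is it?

Decomposition 1: common = {P1, P4}, closure = {P1, P2, P4, P5} → lossless.
Decomposition 2: common = {P1, P2, P5}, closure = {P1, P2, P5} → lossy.
Decomposition 3: common = {P3, P4, P5}, closure = {P1, P2, P3, P4, P5} → lossless.

Decomposition 2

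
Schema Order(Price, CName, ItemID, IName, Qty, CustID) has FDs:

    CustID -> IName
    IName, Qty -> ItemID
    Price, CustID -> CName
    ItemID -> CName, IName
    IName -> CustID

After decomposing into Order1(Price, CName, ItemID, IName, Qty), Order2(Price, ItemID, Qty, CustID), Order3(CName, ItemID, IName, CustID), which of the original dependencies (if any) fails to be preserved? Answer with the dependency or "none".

none

CustID → IName lies within Order3.
IName, Qty → ItemID lies within Order1.
Price, CustID → CName: restricted closure across fragments reaches CName.
ItemID → CName, IName lies within Order1.
IName → CustID lies within Order3.
Every dependency is enforceable on the fragments, so the decomposition is dependency-preserving.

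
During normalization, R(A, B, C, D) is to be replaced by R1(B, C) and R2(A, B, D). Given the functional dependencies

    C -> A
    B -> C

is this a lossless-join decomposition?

Yes

Common attributes: R1 ∩ R2 = {B}.
Closure of {B}: B → C applies, adding C; C → A applies, adding A. So (B)⁺ = {A, B, C}.
This closure contains every attribute of R1, so R1 ∩ R2 → R1. The join is lossless.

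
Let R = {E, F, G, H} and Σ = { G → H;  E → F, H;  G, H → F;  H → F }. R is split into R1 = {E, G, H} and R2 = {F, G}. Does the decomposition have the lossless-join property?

Yes

Common attributes: R1 ∩ R2 = {G}.
Closure of {G}: G → H applies, adding H; G, H → F applies, adding F. So (G)⁺ = {F, G, H}.
This closure contains every attribute of R2, so R1 ∩ R2 → R2. The join is lossless.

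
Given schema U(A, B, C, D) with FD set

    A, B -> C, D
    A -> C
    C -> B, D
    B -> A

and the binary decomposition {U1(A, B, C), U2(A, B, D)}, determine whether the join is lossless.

Common attributes: U1 ∩ U2 = {A, B}.
Closure of {A, B}: A, B → C, D applies, adding C, D. So (A, B)⁺ = {A, B, C, D}.
This closure contains every attribute of U1, so U1 ∩ U2 → U1. The join is lossless.

Yes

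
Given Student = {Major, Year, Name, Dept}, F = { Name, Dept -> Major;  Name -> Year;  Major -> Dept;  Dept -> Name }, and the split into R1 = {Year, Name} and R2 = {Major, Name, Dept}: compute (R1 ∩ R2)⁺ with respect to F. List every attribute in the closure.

Year, Name

R1 ∩ R2 = {Name}.
Name → Year applies, adding Year
Closure: {Year, Name}.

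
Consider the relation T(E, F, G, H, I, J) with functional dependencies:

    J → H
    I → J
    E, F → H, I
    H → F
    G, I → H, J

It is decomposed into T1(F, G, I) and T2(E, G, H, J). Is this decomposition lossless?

Common attributes: T1 ∩ T2 = {G}.
No dependency enlarges {G}, so (G)⁺ = {G}.
The closure contains neither all of T1 = {F, G, I} nor all of T2 = {E, G, H, J}, so the common attributes are not a superkey of either fragment. The join is lossy.

No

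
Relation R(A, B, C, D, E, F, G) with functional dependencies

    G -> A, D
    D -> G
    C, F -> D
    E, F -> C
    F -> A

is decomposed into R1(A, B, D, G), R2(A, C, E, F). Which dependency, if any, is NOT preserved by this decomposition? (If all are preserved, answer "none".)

C, F -> D

Check C, F → D: no single fragment contains all of {C, D, F}, and the restricted closure of {C, F} across the fragments never reaches {D}.
G → A, D is preserved.
D → G is preserved.
E, F → C is preserved.
F → A is preserved.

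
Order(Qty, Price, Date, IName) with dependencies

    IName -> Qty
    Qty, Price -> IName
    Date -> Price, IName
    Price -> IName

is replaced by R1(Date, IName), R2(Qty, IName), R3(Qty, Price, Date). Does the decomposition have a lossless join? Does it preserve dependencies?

Lossless test (chase): Rows 1 and 2 agree on IName; apply IName→Qty and equate their Qty entries. Rows 1 and 3 agree on Date; apply Date→Price, IName and equate their Price, IName entries. Row 1 is now all distinguished symbols — the join is lossless.
Dependency preservation: the restricted closure of {Qty, Price} across the fragments never reaches {IName}, so Qty, Price → IName cannot be enforced without a join — not preserved.

lossless but not dependency-preserving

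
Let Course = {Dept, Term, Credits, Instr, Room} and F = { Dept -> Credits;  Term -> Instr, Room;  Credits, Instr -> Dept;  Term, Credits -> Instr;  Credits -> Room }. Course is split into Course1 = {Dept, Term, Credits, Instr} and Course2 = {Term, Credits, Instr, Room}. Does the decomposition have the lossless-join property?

Yes

Common attributes: Course1 ∩ Course2 = {Term, Credits, Instr}.
Closure of {Term, Credits, Instr}: Term → Instr, Room applies, adding Room; Credits, Instr → Dept applies, adding Dept. So (Term, Credits, Instr)⁺ = {Dept, Term, Credits, Instr, Room}.
This closure contains every attribute of Course1, so Course1 ∩ Course2 → Course1. The join is lossless.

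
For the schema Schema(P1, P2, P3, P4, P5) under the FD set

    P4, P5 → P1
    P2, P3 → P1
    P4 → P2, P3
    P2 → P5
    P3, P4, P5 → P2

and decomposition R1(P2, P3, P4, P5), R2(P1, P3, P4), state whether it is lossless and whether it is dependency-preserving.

lossless but not dependency-preserving

Lossless test: (P3, P4)⁺ = {P1, P2, P3, P4, P5}, which contains all of one fragment — lossless.
Dependency preservation: the restricted closure of {P2, P3} across the fragments never reaches {P1}, so P2, P3 → P1 cannot be enforced without a join — not preserved.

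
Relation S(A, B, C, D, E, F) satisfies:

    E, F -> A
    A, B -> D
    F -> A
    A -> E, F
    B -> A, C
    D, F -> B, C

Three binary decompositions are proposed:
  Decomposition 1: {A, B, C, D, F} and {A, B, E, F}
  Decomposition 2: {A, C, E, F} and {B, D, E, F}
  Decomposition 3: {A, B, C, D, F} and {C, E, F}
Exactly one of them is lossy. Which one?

Decomposition 2

Decomposition 1: common = {A, B, F}, closure = {A, B, C, D, E, F} → lossless.
Decomposition 2: common = {E, F}, closure = {A, E, F} → lossy.
Decomposition 3: common = {C, F}, closure = {A, C, E, F} → lossless.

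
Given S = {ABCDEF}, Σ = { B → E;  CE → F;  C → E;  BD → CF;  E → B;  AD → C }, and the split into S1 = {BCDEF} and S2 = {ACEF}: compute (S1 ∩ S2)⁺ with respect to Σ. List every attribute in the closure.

BCEF

S1 ∩ S2 = {CEF}.
E → B applies, adding B
Closure: {BCEF}.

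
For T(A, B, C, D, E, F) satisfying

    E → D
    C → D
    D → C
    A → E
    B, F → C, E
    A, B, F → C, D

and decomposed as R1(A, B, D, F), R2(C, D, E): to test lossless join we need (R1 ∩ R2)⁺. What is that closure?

R1 ∩ R2 = {D}.
D → C applies, adding C
Closure: {C, D}.

C, D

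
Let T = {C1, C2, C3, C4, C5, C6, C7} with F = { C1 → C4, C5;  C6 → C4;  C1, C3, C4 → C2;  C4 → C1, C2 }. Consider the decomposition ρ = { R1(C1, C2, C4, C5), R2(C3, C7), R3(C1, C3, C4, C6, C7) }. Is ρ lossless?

Chase test. Columns are C1, C2, C3, C4, C5, C6, C7; row i has aⱼ where attribute j ∈ Ri, else bᵢⱼ.
Initial tableau (one row per fragment):
  row 1: a1 a2 b13 a4 a5 b16 b17
  row 2: b21 b22 a3 b24 b25 b26 a7
  row 3: a1 b32 a3 a4 b35 a6 a7
Rows 1 and 3 agree on C1; apply C1→C4, C5 and equate their C4, C5 entries.
Rows 1 and 3 agree on C4; apply C4→C1, C2 and equate their C1, C2 entries.
Row 3 is now all distinguished symbols — the join is lossless.

Yes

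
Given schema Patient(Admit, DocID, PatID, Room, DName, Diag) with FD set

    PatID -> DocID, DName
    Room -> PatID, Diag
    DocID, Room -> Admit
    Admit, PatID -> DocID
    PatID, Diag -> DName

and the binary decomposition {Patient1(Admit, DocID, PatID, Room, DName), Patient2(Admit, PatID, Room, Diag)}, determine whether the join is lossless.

Yes

Common attributes: Patient1 ∩ Patient2 = {Admit, PatID, Room}.
Closure of {Admit, PatID, Room}: PatID → DocID, DName applies, adding DocID, DName; Room → PatID, Diag applies, adding Diag. So (Admit, PatID, Room)⁺ = {Admit, DocID, PatID, Room, DName, Diag}.
This closure contains every attribute of Patient1, so Patient1 ∩ Patient2 → Patient1. The join is lossless.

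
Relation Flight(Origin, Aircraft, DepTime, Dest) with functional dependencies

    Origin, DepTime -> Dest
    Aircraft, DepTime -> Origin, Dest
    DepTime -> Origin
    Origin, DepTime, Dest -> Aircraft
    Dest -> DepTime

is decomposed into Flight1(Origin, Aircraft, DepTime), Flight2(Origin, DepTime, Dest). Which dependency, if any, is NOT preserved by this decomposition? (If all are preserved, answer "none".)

none

Origin, DepTime → Dest lies within Flight2.
Aircraft, DepTime → Origin, Dest: restricted closure across fragments reaches Origin, Dest.
DepTime → Origin lies within Flight1.
Origin, DepTime, Dest → Aircraft: restricted closure across fragments reaches Aircraft.
Dest → DepTime lies within Flight2.
Every dependency is enforceable on the fragments, so the decomposition is dependency-preserving.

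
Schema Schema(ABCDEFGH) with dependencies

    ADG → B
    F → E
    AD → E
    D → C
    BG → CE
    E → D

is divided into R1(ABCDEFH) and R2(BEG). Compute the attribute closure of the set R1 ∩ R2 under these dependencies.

R1 ∩ R2 = {BE}.
E → D applies, adding D
D → C applies, adding C
Closure: {BCDE}.

BCDE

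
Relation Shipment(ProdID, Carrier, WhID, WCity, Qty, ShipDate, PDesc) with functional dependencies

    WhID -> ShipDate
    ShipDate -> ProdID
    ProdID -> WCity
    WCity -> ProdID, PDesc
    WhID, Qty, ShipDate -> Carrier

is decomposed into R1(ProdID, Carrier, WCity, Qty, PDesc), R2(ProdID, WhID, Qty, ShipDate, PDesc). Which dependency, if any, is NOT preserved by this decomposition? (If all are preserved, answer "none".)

Check WhID, Qty, ShipDate → Carrier: no single fragment contains all of {Carrier, WhID, Qty, ShipDate}, and the restricted closure of {WhID, Qty, ShipDate} across the fragments never reaches {Carrier}.
WhID → ShipDate is preserved.
ShipDate → ProdID is preserved.
ProdID → WCity is preserved.
WCity → ProdID, PDesc is preserved.

WhID, Qty, ShipDate -> Carrier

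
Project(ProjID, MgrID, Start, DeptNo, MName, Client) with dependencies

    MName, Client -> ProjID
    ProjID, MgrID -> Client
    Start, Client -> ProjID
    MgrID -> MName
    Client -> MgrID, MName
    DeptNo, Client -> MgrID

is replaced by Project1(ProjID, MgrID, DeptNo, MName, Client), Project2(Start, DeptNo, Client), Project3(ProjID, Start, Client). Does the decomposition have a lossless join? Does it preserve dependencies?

Lossless test (chase): Rows 2 and 3 agree on Start, Client; apply Start, Client→ProjID and equate their ProjID entries. Rows 1 and 2 agree on Client; apply Client→MgrID, MName and equate their MgrID, MName entries. Rows 1 and 3 agree on Client; apply Client→MgrID, MName and equate their MgrID, MName entries. Row 2 is now all distinguished symbols — the join is lossless.
Dependency preservation: every FD's attributes lie within a single fragment, so each can be enforced locally — preserved.

lossless and dependency-preserving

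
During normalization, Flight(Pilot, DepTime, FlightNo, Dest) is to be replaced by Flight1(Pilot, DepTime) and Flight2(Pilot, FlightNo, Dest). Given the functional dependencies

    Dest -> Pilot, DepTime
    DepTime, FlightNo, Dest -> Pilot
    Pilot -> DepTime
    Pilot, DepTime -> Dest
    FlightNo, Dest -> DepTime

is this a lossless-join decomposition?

Yes

Common attributes: Flight1 ∩ Flight2 = {Pilot}.
Closure of {Pilot}: Pilot → DepTime applies, adding DepTime; Pilot, DepTime → Dest applies, adding Dest. So (Pilot)⁺ = {Pilot, DepTime, Dest}.
This closure contains every attribute of Flight1, so Flight1 ∩ Flight2 → Flight1. The join is lossless.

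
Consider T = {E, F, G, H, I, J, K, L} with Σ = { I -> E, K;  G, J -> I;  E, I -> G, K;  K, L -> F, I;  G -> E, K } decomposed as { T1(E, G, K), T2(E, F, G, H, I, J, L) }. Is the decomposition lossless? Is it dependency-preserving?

lossless but not dependency-preserving

Lossless test: (E, G)⁺ = {E, G, K}, which contains all of one fragment — lossless.
Dependency preservation: the restricted closure of {K, L} across the fragments never reaches {F, I}, so K, L → F, I cannot be enforced without a join — not preserved.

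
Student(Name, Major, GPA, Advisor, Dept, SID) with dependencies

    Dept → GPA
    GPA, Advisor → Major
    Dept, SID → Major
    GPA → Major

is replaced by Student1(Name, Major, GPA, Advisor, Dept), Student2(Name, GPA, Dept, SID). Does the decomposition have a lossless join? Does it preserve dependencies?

lossy but dependency-preserving

Lossless test: (Name, GPA, Dept)⁺ = {Name, Major, GPA, Dept}, which is a superkey of neither fragment — lossy.
Dependency preservation: Dept, SID → Major is not contained in any single fragment, but the restricted closure of its left-hand side across the fragments still reaches the right-hand side; the remaining FDs each lie inside some fragment. All dependencies are preserved.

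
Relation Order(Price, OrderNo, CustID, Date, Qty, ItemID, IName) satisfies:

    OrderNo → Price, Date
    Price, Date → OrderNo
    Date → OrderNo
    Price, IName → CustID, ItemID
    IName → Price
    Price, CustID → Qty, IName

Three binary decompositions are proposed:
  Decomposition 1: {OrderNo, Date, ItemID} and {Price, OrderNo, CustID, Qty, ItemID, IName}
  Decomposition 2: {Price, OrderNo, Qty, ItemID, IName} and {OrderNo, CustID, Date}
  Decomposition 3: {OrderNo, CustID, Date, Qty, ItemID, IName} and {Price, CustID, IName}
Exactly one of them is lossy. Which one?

Decomposition 2

Decomposition 1: common = {OrderNo, ItemID}, closure = {Price, OrderNo, Date, ItemID} → lossless.
Decomposition 2: common = {OrderNo}, closure = {Price, OrderNo, Date} → lossy.
Decomposition 3: common = {CustID, IName}, closure = {Price, CustID, Qty, ItemID, IName} → lossless.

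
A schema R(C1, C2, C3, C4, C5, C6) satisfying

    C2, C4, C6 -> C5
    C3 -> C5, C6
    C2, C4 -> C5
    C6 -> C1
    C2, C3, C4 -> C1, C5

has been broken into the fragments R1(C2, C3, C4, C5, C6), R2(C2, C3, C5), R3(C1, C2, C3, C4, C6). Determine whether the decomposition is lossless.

Yes

Chase test. Columns are C1, C2, C3, C4, C5, C6; row i has aⱼ where attribute j ∈ Ri, else bᵢⱼ.
Initial tableau (one row per fragment):
  row 1: b11 a2 a3 a4 a5 a6
  row 2: b21 a2 a3 b24 a5 b26
  row 3: a1 a2 a3 a4 b35 a6
Rows 1 and 3 agree on C2, C4, C6; apply C2, C4, C6→C5 and equate their C5 entries.
Rows 1 and 2 agree on C3; apply C3→C5, C6 and equate their C5, C6 entries.
Rows 1 and 2 agree on C6; apply C6→C1 and equate their C1 entries.
Rows 1 and 3 agree on C6; apply C6→C1 and equate their C1 entries.
Row 1 is now all distinguished symbols — the join is lossless.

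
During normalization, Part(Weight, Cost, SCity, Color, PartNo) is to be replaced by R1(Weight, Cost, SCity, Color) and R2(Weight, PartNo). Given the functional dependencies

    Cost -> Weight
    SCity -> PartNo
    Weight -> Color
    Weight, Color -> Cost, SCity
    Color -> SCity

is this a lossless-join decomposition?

Yes

Common attributes: R1 ∩ R2 = {Weight}.
Closure of {Weight}: Weight → Color applies, adding Color; Weight, Color → Cost, SCity applies, adding Cost, SCity; SCity → PartNo applies, adding PartNo. So (Weight)⁺ = {Weight, Cost, SCity, Color, PartNo}.
This closure contains every attribute of R1, so R1 ∩ R2 → R1. The join is lossless.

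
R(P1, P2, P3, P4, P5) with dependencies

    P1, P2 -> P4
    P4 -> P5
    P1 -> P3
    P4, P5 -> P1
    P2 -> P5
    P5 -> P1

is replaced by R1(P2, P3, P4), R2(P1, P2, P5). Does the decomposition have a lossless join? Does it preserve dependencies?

Lossless test: (P2)⁺ = {P1, P2, P3, P4, P5}, which contains all of one fragment — lossless.
Dependency preservation: the restricted closure of {P4} across the fragments never reaches {P5}, so P4 → P5 cannot be enforced without a join — not preserved.

lossless but not dependency-preserving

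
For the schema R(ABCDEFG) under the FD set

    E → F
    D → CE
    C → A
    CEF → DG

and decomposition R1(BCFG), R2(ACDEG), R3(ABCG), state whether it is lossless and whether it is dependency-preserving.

lossy and not dependency-preserving

Lossless test (chase): Rows 1 and 2 agree on C; apply C→A and equate their A entries. No row becomes fully distinguished — the join is lossy.
Dependency preservation: the restricted closure of {E} across the fragments never reaches {F}, so E → F cannot be enforced without a join — not preserved.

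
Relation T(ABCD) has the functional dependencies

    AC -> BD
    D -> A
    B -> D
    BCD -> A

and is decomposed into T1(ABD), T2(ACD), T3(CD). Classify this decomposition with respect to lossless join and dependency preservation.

Lossless test (chase): Rows 1 and 3 agree on D; apply D→A and equate their A entries. Rows 2 and 3 agree on AC; apply AC→BD and equate their BD entries. No row becomes fully distinguished — the join is lossy.
Dependency preservation: the restricted closure of {AC} across the fragments never reaches {BD}, so AC → BD cannot be enforced without a join — not preserved.

lossy and not dependency-preserving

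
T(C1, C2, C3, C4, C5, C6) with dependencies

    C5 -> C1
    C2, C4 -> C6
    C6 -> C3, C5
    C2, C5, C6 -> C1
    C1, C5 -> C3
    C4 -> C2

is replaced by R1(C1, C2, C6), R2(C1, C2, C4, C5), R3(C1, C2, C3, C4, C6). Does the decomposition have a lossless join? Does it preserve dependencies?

Lossless test (chase): Rows 2 and 3 agree on C2, C4; apply C2, C4→C6 and equate their C6 entries. Rows 1 and 2 agree on C6; apply C6→C3, C5 and equate their C3, C5 entries. Rows 1 and 3 agree on C6; apply C6→C3, C5 and equate their C3, C5 entries. Row 2 is now all distinguished symbols — the join is lossless.
Dependency preservation: the restricted closure of {C6} across the fragments never reaches {C3, C5}, so C6 → C3, C5 cannot be enforced without a join — not preserved.

lossless but not dependency-preserving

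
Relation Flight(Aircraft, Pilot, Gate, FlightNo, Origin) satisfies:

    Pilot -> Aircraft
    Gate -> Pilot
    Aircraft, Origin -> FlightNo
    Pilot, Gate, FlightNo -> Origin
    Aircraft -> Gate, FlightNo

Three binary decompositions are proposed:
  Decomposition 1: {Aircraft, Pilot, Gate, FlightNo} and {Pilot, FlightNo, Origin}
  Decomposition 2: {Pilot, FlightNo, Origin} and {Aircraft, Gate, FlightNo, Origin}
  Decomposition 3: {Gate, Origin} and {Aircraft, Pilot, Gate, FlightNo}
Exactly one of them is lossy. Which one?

Decomposition 1: common = {Pilot, FlightNo}, closure = {Aircraft, Pilot, Gate, FlightNo, Origin} → lossless.
Decomposition 2: common = {FlightNo, Origin}, closure = {FlightNo, Origin} → lossy.
Decomposition 3: common = {Gate}, closure = {Aircraft, Pilot, Gate, FlightNo, Origin} → lossless.

Decomposition 2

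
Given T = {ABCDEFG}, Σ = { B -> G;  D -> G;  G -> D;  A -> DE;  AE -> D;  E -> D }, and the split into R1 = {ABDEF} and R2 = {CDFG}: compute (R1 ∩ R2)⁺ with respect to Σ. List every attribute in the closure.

R1 ∩ R2 = {DF}.
D → G applies, adding G
Closure: {DFG}.

DFG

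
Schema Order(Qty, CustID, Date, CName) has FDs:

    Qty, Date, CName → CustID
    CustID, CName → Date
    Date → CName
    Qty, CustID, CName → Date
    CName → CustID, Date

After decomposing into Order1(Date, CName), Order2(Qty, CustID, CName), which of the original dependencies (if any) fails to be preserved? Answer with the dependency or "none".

none

Qty, Date, CName → CustID: restricted closure across fragments reaches CustID.
CustID, CName → Date: restricted closure across fragments reaches Date.
Date → CName lies within Order1.
Qty, CustID, CName → Date: restricted closure across fragments reaches Date.
CName → CustID, Date: restricted closure across fragments reaches CustID, Date.
Every dependency is enforceable on the fragments, so the decomposition is dependency-preserving.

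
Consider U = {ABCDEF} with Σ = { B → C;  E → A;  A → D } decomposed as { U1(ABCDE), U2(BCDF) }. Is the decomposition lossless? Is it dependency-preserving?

lossy but dependency-preserving

Lossless test: (BCD)⁺ = {BCD}, which is a superkey of neither fragment — lossy.
Dependency preservation: every FD's attributes lie within a single fragment, so each can be enforced locally — preserved.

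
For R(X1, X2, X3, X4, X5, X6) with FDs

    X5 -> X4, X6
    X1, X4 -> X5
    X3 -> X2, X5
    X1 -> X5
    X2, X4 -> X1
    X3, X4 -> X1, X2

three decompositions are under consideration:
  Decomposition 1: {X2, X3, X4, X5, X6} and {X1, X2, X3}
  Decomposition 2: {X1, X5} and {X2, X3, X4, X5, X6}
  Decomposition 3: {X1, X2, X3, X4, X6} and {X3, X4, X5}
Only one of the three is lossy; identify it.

Decomposition 1: common = {X2, X3}, closure = {X1, X2, X3, X4, X5, X6} → lossless.
Decomposition 2: common = {X5}, closure = {X4, X5, X6} → lossy.
Decomposition 3: common = {X3, X4}, closure = {X1, X2, X3, X4, X5, X6} → lossless.

Decomposition 2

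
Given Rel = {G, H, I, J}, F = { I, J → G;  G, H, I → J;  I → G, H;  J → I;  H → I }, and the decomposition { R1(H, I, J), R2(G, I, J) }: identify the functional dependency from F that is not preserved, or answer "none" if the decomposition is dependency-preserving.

none

I, J → G lies within R2.
G, H, I → J: restricted closure across fragments reaches J.
I → G, H: restricted closure across fragments reaches G, H.
J → I lies within R1.
H → I lies within R1.
Every dependency is enforceable on the fragments, so the decomposition is dependency-preserving.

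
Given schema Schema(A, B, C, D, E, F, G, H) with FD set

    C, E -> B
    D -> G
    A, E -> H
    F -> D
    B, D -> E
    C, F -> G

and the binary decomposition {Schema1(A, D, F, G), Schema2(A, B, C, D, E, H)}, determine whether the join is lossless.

Common attributes: Schema1 ∩ Schema2 = {A, D}.
Closure of {A, D}: D → G applies, adding G. So (A, D)⁺ = {A, D, G}.
The closure contains neither all of Schema1 = {A, D, F, G} nor all of Schema2 = {A, B, C, D, E, H}, so the common attributes are not a superkey of either fragment. The join is lossy.

No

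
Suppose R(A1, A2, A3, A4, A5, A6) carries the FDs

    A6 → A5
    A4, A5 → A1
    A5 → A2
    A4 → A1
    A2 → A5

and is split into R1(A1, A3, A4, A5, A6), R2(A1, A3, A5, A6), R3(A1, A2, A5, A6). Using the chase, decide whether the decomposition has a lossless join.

Yes

Chase test. Columns are A1, A2, A3, A4, A5, A6; row i has aⱼ where attribute j ∈ Ri, else bᵢⱼ.
Initial tableau (one row per fragment):
  row 1: a1 b12 a3 a4 a5 a6
  row 2: a1 b22 a3 b24 a5 a6
  row 3: a1 a2 b33 b34 a5 a6
Rows 1 and 2 agree on A5; apply A5→A2 and equate their A2 entries.
Rows 1 and 3 agree on A5; apply A5→A2 and equate their A2 entries.
Row 1 is now all distinguished symbols — the join is lossless.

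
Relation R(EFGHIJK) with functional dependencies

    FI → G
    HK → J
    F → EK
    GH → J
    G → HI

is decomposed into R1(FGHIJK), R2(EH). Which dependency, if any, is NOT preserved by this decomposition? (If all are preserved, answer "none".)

F → EK

Check F → EK: no single fragment contains all of {EFK}, and the restricted closure of {F} across the fragments never reaches {EK}.
FI → G is preserved.
HK → J is preserved.
GH → J is preserved.
G → HI is preserved.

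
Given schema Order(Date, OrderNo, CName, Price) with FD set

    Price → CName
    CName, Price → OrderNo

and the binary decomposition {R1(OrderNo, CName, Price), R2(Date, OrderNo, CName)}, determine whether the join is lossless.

Common attributes: R1 ∩ R2 = {OrderNo, CName}.
No dependency enlarges {OrderNo, CName}, so (OrderNo, CName)⁺ = {OrderNo, CName}.
The closure contains neither all of R1 = {OrderNo, CName, Price} nor all of R2 = {Date, OrderNo, CName}, so the common attributes are not a superkey of either fragment. The join is lossy.

No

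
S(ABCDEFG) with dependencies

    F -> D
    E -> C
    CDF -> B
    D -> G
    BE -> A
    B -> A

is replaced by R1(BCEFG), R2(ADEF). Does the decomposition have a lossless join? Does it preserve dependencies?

lossless but not dependency-preserving

Lossless test: (EF)⁺ = {ABCDEFG}, which contains all of one fragment — lossless.
Dependency preservation: the restricted closure of {D} across the fragments never reaches {G}, so D → G cannot be enforced without a join — not preserved.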